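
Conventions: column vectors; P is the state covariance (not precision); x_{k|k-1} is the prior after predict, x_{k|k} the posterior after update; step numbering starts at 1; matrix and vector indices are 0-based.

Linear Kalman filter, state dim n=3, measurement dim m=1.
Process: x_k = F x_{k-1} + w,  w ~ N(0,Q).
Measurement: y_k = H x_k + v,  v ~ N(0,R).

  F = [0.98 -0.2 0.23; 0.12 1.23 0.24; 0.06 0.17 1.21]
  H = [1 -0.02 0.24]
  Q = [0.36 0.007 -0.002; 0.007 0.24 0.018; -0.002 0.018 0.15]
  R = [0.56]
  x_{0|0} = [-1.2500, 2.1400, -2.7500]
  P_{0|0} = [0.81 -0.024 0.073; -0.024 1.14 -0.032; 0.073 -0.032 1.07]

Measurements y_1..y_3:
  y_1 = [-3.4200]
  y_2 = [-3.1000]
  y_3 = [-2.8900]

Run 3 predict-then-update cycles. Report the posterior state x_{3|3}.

x_post = [-2.8099, 0.3014, -2.9277]

step 1: x^-=[-2.2855, 1.8222, -3.0387]  P^-=[1.2854 -0.1358 0.3950; -0.1358 2.0162 0.5334; 0.3950 0.5334 1.7494]  S=[2.1369]  K=[0.6472; -0.0225; 0.3763]  nu=[-0.3688]  x^+=[-2.5242, 1.8305, -3.1775]  P^+=[0.3904 -0.1047 -0.1254; -0.1047 2.0151 0.5515; -0.1254 0.5515 1.4467]
step 2: x^-=[-3.5706, 1.1860, -3.6850]  P^-=[0.8258 -0.3900 0.0765; -0.3900 3.6652 1.6757; 0.0765 1.6757 2.5344]  S=[1.5695]  K=[0.5428; -0.0390; 0.4149]  nu=[1.3787]  x^+=[-2.8222, 1.1323, -3.1129]  P^+=[0.3633 -0.3568 -0.2770; -0.3568 3.6628 1.7011; -0.2770 1.7011 2.2641]
step 3: x^-=[-3.7082, 0.3070, -3.7435]  P^-=[0.8337 -0.8211 -0.2077; -0.8211 6.8001 3.9673; -0.2077 3.9673 4.2244]  S=[1.5348]  K=[0.5214; -0.0032; 0.4736]  nu=[1.7227]  x^+=[-2.8099, 0.3014, -2.9277]  P^+=[0.4164 -0.8185 -0.5867; -0.8185 6.8001 3.9697; -0.5867 3.9697 3.8802]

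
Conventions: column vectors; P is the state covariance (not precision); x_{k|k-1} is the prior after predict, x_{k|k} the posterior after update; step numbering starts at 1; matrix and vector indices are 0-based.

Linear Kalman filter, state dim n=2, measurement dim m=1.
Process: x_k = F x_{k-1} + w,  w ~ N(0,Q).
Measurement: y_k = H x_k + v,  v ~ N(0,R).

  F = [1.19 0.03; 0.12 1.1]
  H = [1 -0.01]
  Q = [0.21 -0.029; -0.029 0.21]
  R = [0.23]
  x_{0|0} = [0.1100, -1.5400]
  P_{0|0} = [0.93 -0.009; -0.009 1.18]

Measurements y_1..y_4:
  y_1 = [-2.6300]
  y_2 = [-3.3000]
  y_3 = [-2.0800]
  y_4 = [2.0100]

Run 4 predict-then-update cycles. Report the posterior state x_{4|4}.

step 1: x^-=[0.0847, -1.6808]  P^-=[1.5274 0.1309; 0.1309 1.6488]  S=[1.7549]  K=[0.8696; 0.0652]  nu=[-2.7315]  x^+=[-2.2906, -1.8589]  P^+=[0.2003 0.0314; 0.0314 1.6414]
step 2: x^-=[-2.7816, -2.3197]  P^-=[0.4974 0.0950; 0.0950 2.2072]  S=[0.7257]  K=[0.6841; 0.1005]  nu=[-0.5416]  x^+=[-3.1521, -2.3741]  P^+=[0.1578 0.0451; 0.0451 2.1999]
step 3: x^-=[-3.8222, -2.9898]  P^-=[0.4386 0.1253; 0.1253 2.8860]  S=[0.6664]  K=[0.6563; 0.1448]  nu=[1.7123]  x^+=[-2.6984, -2.7419]  P^+=[0.1516 0.0620; 0.0620 2.8721]
step 4: x^-=[-3.2933, -3.3399]  P^-=[0.4317 0.1688; 0.1688 3.7038]  S=[0.6587]  K=[0.6528; 0.2001]  nu=[5.2699]  x^+=[0.1469, -2.2854]  P^+=[0.1510 0.0828; 0.0828 3.6774]

x_post = [0.1469, -2.2854]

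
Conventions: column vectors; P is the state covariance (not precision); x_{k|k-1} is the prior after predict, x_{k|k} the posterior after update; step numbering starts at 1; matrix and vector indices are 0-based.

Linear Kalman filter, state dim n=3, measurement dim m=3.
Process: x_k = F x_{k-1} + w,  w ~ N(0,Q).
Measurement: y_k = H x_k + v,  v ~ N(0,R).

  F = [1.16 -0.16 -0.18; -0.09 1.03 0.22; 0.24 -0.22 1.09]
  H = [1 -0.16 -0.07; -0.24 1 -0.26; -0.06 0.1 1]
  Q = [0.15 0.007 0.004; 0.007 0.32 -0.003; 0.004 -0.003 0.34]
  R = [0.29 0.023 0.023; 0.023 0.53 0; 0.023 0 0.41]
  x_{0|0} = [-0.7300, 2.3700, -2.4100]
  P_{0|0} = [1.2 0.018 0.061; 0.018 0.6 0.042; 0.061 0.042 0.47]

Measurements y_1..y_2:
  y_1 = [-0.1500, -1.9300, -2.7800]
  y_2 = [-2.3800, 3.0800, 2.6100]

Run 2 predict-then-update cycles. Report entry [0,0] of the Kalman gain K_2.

step 1: x^-=[-0.7922, 1.9766, -3.3235]  P^-=[1.7656 -0.2067 0.3305; -0.2067 1.0023 -0.0050; 0.3305 -0.0050 1.0064]  S=[2.1059 -0.8377 0.1407; -0.8377 1.8451 -0.1977; 0.1407 -0.1977 1.3946]  K=[0.8386 -0.0009 0.0615; 0.0599 0.6150 0.1583; 0.0398 -0.0956 0.6895]  nu=[0.7258, -4.9608, 0.2983]  x^+=[-0.1605, -0.9835, -2.6148]  P^+=[0.2634 0.0952 0.0508; 0.0952 0.3595 0.0360; 0.0508 0.0360 0.2831]
step 2: x^-=[0.4418, -1.5738, -2.6723]  P^-=[0.4683 0.0300 0.0637; 0.0300 0.7139 0.0396; 0.0637 0.0396 0.7081]  S=[0.7624 -0.1762 -0.0055; -0.1762 1.2918 -0.0842; -0.0055 -0.0842 1.1268]  K=[0.6043 0.0083 0.0378; 0.0140 0.5501 0.1381; -0.0047 -0.0838 0.6222]  nu=[-3.2607, 4.0650, 5.4662]  x^+=[-1.2884, 1.3712, 0.4037]  P^+=[0.1903 0.0727 0.0335; 0.0727 0.3170 0.0296; 0.0335 0.0296 0.2541]

K[0,0] = 0.6043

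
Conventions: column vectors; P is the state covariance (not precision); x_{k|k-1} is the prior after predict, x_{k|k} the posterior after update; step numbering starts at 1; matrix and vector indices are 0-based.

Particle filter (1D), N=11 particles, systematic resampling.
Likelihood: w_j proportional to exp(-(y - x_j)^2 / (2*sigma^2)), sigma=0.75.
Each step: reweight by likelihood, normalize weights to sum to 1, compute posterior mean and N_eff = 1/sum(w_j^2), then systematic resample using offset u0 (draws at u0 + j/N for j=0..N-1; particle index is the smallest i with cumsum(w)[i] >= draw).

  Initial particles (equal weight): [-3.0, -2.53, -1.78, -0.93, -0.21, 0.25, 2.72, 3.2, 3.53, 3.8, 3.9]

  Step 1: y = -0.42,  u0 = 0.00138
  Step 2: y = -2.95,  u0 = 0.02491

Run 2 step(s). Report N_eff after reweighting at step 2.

N_eff = 1.2734

step 1: w=[0.0010, 0.0072, 0.0731, 0.3005, 0.3641, 0.2540, 0.0001, 0.0000, 0.0000, 0.0000, 0.0000]  mean=-0.4438  Neff=3.4160  idx=[1, 3, 3, 3, 3, 4, 4, 4, 4, 5, 5]
step 2: w=[0.8845, 0.0275, 0.0275, 0.0275, 0.0275, 0.0013, 0.0013, 0.0013, 0.0013, 0.0001, 0.0001]  mean=-2.3411  Neff=1.2734  idx=[0, 0, 0, 0, 0, 0, 0, 0, 0, 0, 2]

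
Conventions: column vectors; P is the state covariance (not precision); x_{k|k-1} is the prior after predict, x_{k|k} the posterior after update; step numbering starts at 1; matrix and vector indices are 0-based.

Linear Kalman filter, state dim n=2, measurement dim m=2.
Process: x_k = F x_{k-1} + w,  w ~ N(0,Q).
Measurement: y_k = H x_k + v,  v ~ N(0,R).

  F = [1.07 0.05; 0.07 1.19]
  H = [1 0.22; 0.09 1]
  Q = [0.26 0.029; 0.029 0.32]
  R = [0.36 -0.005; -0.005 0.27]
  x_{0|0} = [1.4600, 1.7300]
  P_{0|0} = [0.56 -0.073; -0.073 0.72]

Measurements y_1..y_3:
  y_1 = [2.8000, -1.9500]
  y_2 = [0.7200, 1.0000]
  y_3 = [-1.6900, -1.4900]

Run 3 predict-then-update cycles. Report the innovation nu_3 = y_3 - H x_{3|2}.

innov = [-3.3854, -1.8354]

step 1: x^-=[1.6487, 2.1609]  P^-=[0.8951 0.0206; 0.0206 1.3302]  S=[1.3286 0.3892; 0.3892 1.6111]  K=[0.7089 -0.1085; -0.0069 0.8284]  nu=[0.6759, -4.2593]  x^+=[2.5899, -1.3723]  P^+=[0.2683 -0.0570; -0.0570 0.2288]
step 2: x^-=[2.7026, -1.4518]  P^-=[0.5616 -0.0100; -0.0100 0.6359]  S=[0.9480 0.1752; 0.1752 0.9086]  K=[0.6034 -0.0718; 0.0081 0.6973]  nu=[-1.6632, 2.2086]  x^+=[1.5405, 0.0747]  P^+=[0.2270 -0.0428; -0.0428 0.1921]
step 3: x^-=[1.6521, 0.1967]  P^-=[0.5158 0.0028; 0.0028 0.5860]  S=[0.9054 0.1731; 0.1731 0.8607]  K=[0.5818 -0.0599; 0.0158 0.6780]  nu=[-3.3854, -1.8354]  x^+=[-0.2076, -1.1010]  P^+=[0.2183 -0.0387; -0.0387 0.1865]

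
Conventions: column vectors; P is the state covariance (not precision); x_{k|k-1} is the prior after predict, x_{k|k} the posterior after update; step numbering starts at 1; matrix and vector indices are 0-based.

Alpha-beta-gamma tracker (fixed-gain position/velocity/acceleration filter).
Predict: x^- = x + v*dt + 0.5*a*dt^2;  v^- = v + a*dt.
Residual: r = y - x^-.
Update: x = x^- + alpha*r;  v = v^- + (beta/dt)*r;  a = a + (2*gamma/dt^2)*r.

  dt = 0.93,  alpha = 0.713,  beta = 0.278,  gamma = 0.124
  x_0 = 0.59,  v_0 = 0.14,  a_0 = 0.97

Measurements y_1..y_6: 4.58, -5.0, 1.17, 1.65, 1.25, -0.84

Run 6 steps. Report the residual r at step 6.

resid = -2.1812

step 1: x_pred=1.1397  r=3.4403  x^+=3.5926  v^+=2.0705  a^+=1.9565
step 2: x_pred=6.3643  r=-11.3643  x^+=-1.7385  v^+=0.4930  a^+=-1.3021
step 3: x_pred=-1.8431  r=3.0131  x^+=0.3052  v^+=0.1827  a^+=-0.4381
step 4: x_pred=0.2857  r=1.3643  x^+=1.2584  v^+=0.1831  a^+=-0.0469
step 5: x_pred=1.4084  r=-0.1584  x^+=1.2955  v^+=0.0921  a^+=-0.0923
step 6: x_pred=1.3412  r=-2.1812  x^+=-0.2140  v^+=-0.6458  a^+=-0.7178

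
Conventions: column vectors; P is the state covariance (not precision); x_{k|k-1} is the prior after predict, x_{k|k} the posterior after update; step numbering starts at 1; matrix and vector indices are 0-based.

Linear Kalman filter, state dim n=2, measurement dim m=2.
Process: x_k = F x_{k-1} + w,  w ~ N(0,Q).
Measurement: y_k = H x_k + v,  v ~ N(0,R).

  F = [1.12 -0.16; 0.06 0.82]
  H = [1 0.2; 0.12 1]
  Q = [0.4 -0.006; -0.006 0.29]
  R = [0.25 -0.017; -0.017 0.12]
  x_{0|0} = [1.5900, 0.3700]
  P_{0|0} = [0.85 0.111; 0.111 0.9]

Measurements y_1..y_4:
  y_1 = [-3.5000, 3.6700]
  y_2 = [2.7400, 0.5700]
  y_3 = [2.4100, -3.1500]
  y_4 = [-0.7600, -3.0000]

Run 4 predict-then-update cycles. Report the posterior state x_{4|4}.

step 1: x^-=[1.7216, 0.3988]  P^-=[1.4495 0.0339; 0.0339 0.9091]  S=[1.7494 0.3735; 0.3735 1.0582]  K=[0.8549 -0.1053; -0.0659 0.8863]  nu=[-5.3014, 3.0646]  x^+=[-3.1334, 3.4642]  P^+=[0.2264 -0.0543; -0.0543 0.1140]
step 2: x^-=[-4.0637, 2.6527]  P^-=[0.7064 -0.0551; -0.0551 0.3621]  S=[0.9488 0.0837; 0.0837 0.4791]  K=[0.7388 -0.0673; -0.0480 0.7505]  nu=[6.2732, -1.5950]  x^+=[0.6782, 1.1545]  P^+=[0.1946 -0.0440; -0.0440 0.0962]
step 3: x^-=[0.5749, 0.9874]  P^-=[0.6624 -0.0455; -0.0455 0.3510]  S=[0.9082 0.0861; 0.0861 0.4696]  K=[0.7250 -0.0606; -0.0433 0.7437]  nu=[1.6376, -4.2064]  x^+=[2.0170, -2.2120]  P^+=[0.1908 -0.0425; -0.0425 0.0951]
step 4: x^-=[2.6129, -1.6928]  P^-=[0.6570 -0.0443; -0.0443 0.3504]  S=[0.9033 0.0866; 0.0866 0.4693]  K=[0.7233 -0.0598; -0.0427 0.7433]  nu=[-3.0344, -1.6207]  x^+=[0.5152, -2.7681]  P^+=[0.1903 -0.0423; -0.0423 0.0950]

x_post = [0.5152, -2.7681]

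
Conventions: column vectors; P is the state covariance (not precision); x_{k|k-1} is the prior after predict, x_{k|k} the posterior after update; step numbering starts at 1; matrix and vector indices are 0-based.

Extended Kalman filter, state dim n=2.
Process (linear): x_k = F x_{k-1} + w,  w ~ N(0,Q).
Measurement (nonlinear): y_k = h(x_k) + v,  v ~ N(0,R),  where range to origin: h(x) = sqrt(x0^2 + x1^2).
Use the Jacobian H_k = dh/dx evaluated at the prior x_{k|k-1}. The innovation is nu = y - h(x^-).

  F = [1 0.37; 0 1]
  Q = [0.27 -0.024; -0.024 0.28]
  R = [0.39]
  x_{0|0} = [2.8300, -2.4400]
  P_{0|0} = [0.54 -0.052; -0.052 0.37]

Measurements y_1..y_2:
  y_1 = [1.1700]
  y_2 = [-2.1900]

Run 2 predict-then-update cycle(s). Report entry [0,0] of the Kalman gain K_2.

step 1: x^-=[1.9272, -2.4400]  P^-=[0.8222 0.0609; 0.0609 0.6500]  H_jac=[0.6198 -0.7847]  S=[1.0469]  K=[0.4411; -0.4512]  nu=[-1.9393]  x^+=[1.0717, -1.5650]  P^+=[0.6185 0.2693; 0.2693 0.4369]
step 2: x^-=[0.4927, -1.5650]  P^-=[1.1475 0.4069; 0.4069 0.7169]  H_jac=[0.3003 -0.9539]  S=[0.9126]  K=[-0.0477; -0.6154]  nu=[-3.8308]  x^+=[0.6755, 0.7924]  P^+=[1.1454 0.3801; 0.3801 0.3713]

K[0,0] = -0.0477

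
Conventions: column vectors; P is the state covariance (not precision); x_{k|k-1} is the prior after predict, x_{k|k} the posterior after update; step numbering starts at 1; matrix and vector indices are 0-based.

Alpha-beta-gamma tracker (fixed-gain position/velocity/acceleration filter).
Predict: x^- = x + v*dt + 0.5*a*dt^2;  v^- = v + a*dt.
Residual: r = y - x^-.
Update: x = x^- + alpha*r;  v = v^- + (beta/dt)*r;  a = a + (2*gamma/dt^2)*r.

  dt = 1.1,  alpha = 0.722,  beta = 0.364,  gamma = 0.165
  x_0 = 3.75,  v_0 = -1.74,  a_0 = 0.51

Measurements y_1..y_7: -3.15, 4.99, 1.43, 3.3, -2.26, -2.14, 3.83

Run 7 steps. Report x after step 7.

step 1: x_pred=2.1445  r=-5.2945  x^+=-1.6781  v^+=-2.9310  a^+=-0.9340
step 2: x_pred=-5.4673  r=10.4573  x^+=2.0829  v^+=-0.4980  a^+=1.9180
step 3: x_pred=2.6955  r=-1.2655  x^+=1.7818  v^+=1.1931  a^+=1.5729
step 4: x_pred=4.0458  r=-0.7458  x^+=3.5073  v^+=2.6765  a^+=1.3695
step 5: x_pred=7.2800  r=-9.5400  x^+=0.3921  v^+=1.0260  a^+=-1.2323
step 6: x_pred=0.7752  r=-2.9152  x^+=-1.3296  v^+=-1.2942  a^+=-2.0274
step 7: x_pred=-3.9798  r=7.8098  x^+=1.6589  v^+=-0.9400  a^+=0.1026

x_post = 1.6589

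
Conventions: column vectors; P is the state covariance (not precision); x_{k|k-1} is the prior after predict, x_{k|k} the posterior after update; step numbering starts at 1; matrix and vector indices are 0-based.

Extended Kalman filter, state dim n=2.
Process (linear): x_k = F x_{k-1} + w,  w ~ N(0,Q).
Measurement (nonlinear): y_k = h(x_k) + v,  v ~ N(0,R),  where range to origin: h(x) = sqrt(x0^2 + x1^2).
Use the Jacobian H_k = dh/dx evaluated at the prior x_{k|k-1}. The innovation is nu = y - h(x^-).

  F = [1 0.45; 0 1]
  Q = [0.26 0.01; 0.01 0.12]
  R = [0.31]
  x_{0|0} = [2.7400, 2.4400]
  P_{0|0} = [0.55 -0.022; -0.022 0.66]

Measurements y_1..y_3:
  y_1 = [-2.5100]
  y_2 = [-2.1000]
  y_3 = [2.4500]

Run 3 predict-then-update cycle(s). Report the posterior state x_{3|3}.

step 1: x^-=[3.8380, 2.4400]  P^-=[0.9239 0.2850; 0.2850 0.7800]  H_jac=[0.8439 0.5365]  S=[1.4505]  K=[0.6429; 0.4543]  nu=[-7.0579]  x^+=[-0.6996, -0.7665]  P^+=[0.3243 -0.1387; -0.1387 0.4806]
step 2: x^-=[-1.0445, -0.7665]  P^-=[0.5568 0.0876; 0.0876 0.6006]  H_jac=[-0.8062 -0.5916]  S=[0.9657]  K=[-0.5185; -0.4411]  nu=[-3.3956]  x^+=[0.7162, 0.7312]  P^+=[0.2972 -0.1333; -0.1333 0.4127]
step 3: x^-=[1.0453, 0.7312]  P^-=[0.5208 0.0625; 0.0625 0.5327]  H_jac=[0.8194 0.5732]  S=[0.8934]  K=[0.5177; 0.3991]  nu=[1.1743]  x^+=[1.6533, 1.1999]  P^+=[0.2813 -0.1221; -0.1221 0.3904]

x_post = [1.6533, 1.1999]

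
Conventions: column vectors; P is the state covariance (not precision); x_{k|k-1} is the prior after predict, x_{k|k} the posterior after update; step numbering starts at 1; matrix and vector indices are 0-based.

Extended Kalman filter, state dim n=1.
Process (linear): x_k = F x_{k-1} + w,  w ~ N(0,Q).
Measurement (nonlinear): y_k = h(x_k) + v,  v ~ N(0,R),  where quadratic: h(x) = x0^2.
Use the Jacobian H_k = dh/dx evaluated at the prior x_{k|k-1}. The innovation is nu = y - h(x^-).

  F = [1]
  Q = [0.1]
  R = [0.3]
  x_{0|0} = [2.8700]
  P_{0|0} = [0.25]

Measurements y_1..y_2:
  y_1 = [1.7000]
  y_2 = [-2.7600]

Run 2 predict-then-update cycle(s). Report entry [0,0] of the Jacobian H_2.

H_jac[0,0] = 3.5201

step 1: x^-=[2.8700]  P^-=[0.3500]  H_jac=[5.7400]  S=[11.8317]  K=[0.1698]  nu=[-6.5369]  x^+=[1.7600]  P^+=[0.0089]
step 2: x^-=[1.7600]  P^-=[0.1089]  H_jac=[3.5201]  S=[1.6491]  K=[0.2324]  nu=[-5.8578]  x^+=[0.3987]  P^+=[0.0198]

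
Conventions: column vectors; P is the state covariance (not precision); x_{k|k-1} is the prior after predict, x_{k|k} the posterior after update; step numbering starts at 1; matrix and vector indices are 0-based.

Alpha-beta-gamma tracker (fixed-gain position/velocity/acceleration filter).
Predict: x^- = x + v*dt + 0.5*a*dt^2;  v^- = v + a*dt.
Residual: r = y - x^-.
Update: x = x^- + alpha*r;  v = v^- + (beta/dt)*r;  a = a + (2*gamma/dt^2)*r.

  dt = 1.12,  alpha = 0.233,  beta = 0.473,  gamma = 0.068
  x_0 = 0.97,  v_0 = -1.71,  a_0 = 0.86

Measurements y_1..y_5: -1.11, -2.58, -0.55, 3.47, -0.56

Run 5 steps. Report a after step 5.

a_post = 0.6491

step 1: x_pred=-0.4058  r=-0.7042  x^+=-0.5699  v^+=-1.0442  a^+=0.7837
step 2: x_pred=-1.2479  r=-1.3321  x^+=-1.5583  v^+=-0.7291  a^+=0.6392
step 3: x_pred=-1.9739  r=1.4239  x^+=-1.6421  v^+=0.5882  a^+=0.7936
step 4: x_pred=-0.4856  r=3.9556  x^+=0.4360  v^+=3.1476  a^+=1.2225
step 5: x_pred=4.7281  r=-5.2881  x^+=3.4959  v^+=2.2835  a^+=0.6491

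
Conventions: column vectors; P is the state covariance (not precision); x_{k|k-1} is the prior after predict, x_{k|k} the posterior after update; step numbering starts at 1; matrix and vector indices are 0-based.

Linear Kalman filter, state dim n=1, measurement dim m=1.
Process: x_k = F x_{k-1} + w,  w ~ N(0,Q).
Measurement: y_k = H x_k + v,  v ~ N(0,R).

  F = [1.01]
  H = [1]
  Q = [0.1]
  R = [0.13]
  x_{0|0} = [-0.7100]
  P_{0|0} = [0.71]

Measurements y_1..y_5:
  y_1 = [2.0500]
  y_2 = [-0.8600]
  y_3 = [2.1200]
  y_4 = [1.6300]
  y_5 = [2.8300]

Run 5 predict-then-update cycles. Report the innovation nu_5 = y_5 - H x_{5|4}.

step 1: x^-=[-0.7171]  P^-=[0.8243]  S=[0.9543]  K=[0.8638]  nu=[2.7671]  x^+=[1.6730]  P^+=[0.1123]
step 2: x^-=[1.6898]  P^-=[0.2145]  S=[0.3445]  K=[0.6227]  nu=[-2.5498]  x^+=[0.1020]  P^+=[0.0810]
step 3: x^-=[0.1031]  P^-=[0.1826]  S=[0.3126]  K=[0.5841]  nu=[2.0169]  x^+=[1.2812]  P^+=[0.0759]
step 4: x^-=[1.2940]  P^-=[0.1775]  S=[0.3075]  K=[0.5772]  nu=[0.3360]  x^+=[1.4879]  P^+=[0.0750]
step 5: x^-=[1.5028]  P^-=[0.1765]  S=[0.3065]  K=[0.5759]  nu=[1.3272]  x^+=[2.2672]  P^+=[0.0749]

innov = [1.3272]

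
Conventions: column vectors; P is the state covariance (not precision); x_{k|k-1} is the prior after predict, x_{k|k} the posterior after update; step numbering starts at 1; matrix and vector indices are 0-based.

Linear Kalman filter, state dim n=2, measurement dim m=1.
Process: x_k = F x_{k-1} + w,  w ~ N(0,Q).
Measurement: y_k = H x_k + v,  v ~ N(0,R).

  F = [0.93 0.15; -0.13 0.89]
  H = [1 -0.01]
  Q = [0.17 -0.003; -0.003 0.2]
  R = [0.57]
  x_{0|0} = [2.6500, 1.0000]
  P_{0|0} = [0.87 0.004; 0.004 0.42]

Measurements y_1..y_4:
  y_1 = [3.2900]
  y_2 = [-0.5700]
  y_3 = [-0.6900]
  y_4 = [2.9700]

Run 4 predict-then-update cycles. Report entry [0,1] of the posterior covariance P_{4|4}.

step 1: x^-=[2.6145, 0.5455]  P^-=[0.9330 -0.0489; -0.0489 0.5465]  S=[1.5041]  K=[0.6207; -0.0361]  nu=[0.6810]  x^+=[3.0371, 0.5209]  P^+=[0.3536 -0.0152; -0.0152 0.5445]
step 2: x^-=[2.9027, 0.0688]  P^-=[0.4839 0.0147; 0.0147 0.6408]  S=[1.0536]  K=[0.4591; 0.0079]  nu=[-3.4720]  x^+=[1.3087, 0.0415]  P^+=[0.2618 0.0109; 0.0109 0.6407]
step 3: x^-=[1.2233, -0.1332]  P^-=[0.4139 0.0597; 0.0597 0.7094]  S=[0.9828]  K=[0.4205; 0.0535]  nu=[-1.9146]  x^+=[0.4181, -0.2357]  P^+=[0.2401 0.0376; 0.0376 0.7066]
step 4: x^-=[0.3535, -0.2641]  P^-=[0.4040 0.0927; 0.0927 0.7551]  S=[0.9722]  K=[0.4146; 0.0875]  nu=[2.6139]  x^+=[1.4372, -0.0353]  P^+=[0.2369 0.0574; 0.0574 0.7476]

P_post[0,1] = 0.0574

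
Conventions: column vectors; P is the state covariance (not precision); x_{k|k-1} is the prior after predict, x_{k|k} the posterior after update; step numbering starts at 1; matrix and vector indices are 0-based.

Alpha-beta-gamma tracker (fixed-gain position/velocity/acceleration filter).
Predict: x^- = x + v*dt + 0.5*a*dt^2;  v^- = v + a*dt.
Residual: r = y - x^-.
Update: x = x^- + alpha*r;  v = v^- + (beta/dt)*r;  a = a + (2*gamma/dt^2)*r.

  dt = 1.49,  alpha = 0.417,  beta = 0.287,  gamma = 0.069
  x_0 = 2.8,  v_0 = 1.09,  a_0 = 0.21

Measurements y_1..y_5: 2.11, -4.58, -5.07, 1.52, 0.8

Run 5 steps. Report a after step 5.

step 1: x_pred=4.6572  r=-2.5472  x^+=3.5950  v^+=0.9123  a^+=0.0517
step 2: x_pred=5.0116  r=-9.5916  x^+=1.0119  v^+=-0.8583  a^+=-0.5445
step 3: x_pred=-0.8714  r=-4.1986  x^+=-2.6222  v^+=-2.4784  a^+=-0.8055
step 4: x_pred=-7.2091  r=8.7291  x^+=-3.5691  v^+=-1.9972  a^+=-0.2629
step 5: x_pred=-6.8368  r=7.6368  x^+=-3.6523  v^+=-0.9180  a^+=0.2118

a_post = 0.2118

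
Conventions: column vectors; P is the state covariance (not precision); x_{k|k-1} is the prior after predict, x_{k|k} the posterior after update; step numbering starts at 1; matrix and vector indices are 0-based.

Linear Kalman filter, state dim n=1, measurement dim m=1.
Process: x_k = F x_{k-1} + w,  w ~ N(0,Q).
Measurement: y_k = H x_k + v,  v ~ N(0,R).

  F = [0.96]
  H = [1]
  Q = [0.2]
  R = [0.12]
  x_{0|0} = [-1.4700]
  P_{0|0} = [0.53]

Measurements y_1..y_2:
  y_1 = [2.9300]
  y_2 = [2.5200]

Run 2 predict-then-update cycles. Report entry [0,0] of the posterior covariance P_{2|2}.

P_post[0,0] = 0.0852

step 1: x^-=[-1.4112]  P^-=[0.6884]  S=[0.8084]  K=[0.8516]  nu=[4.3412]  x^+=[2.2856]  P^+=[0.1022]
step 2: x^-=[2.1942]  P^-=[0.2942]  S=[0.4142]  K=[0.7103]  nu=[0.3258]  x^+=[2.4256]  P^+=[0.0852]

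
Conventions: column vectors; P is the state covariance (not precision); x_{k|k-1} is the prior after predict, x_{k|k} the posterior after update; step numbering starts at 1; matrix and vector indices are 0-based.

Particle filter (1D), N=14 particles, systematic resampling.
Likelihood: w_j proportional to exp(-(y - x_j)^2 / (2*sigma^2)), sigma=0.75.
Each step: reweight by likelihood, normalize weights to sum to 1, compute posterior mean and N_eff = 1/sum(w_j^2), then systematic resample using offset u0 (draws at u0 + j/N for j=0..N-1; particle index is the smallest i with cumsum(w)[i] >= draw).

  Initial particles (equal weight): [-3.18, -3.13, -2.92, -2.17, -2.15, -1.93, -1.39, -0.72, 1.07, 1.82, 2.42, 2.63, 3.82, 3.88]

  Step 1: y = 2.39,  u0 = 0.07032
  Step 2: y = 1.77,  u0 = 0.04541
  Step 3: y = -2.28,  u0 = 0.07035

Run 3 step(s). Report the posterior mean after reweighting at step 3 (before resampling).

post_mean = 1.8252

step 1: w=[0.0000, 0.0000, 0.0000, 0.0000, 0.0000, 0.0000, 0.0000, 0.0001, 0.0661, 0.2332, 0.3110, 0.2957, 0.0506, 0.0433]  mean=2.3866  Neff=4.0422  idx=[9, 9, 9, 9, 10, 10, 10, 10, 11, 11, 11, 11, 12, 13]
step 2: w=[0.1127, 0.1127, 0.1127, 0.1127, 0.0776, 0.0776, 0.0776, 0.0776, 0.0585, 0.0585, 0.0585, 0.0585, 0.0027, 0.0022]  mean=2.2056  Neff=11.2895  idx=[0, 1, 1, 2, 2, 3, 4, 5, 6, 7, 7, 9, 10, 11]
step 3: w=[0.1653, 0.1653, 0.1653, 0.1653, 0.1653, 0.1653, 0.0015, 0.0015, 0.0015, 0.0015, 0.0015, 0.0003, 0.0003, 0.0003]  mean=1.8252  Neff=6.1007  idx=[0, 0, 1, 1, 2, 2, 3, 3, 3, 4, 4, 5, 5, 10]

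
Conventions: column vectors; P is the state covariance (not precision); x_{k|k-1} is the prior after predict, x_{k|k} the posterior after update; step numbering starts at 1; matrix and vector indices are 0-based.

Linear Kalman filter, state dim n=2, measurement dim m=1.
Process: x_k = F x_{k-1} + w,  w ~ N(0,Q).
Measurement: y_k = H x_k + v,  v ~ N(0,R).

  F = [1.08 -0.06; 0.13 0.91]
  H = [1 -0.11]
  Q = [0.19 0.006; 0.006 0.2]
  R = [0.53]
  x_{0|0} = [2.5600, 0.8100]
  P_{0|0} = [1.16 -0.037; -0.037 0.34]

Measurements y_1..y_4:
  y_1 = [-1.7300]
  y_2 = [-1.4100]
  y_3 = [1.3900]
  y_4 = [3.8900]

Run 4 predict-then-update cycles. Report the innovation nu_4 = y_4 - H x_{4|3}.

step 1: x^-=[2.7162, 1.0699]  P^-=[1.5490 0.1142; 0.1142 0.4924]  S=[2.0599]  K=[0.7459; 0.0292]  nu=[-4.3285]  x^+=[-0.5125, 0.9437]  P^+=[0.4030 0.0694; 0.0694 0.4907]
step 2: x^-=[-0.6101, 0.7921]  P^-=[0.6528 0.1035; 0.1035 0.6295]  S=[1.1676]  K=[0.5493; 0.0293]  nu=[-0.7128]  x^+=[-1.0016, 0.7712]  P^+=[0.3005 0.0847; 0.0847 0.6285]
step 3: x^-=[-1.1280, 0.5716]  P^-=[0.5317 0.0964; 0.0964 0.7456]  S=[1.0495]  K=[0.4965; 0.0137]  nu=[2.5809]  x^+=[0.1535, 0.6070]  P^+=[0.2730 0.0893; 0.0893 0.7454]
step 4: x^-=[0.1293, 0.5724]  P^-=[0.4995 0.0907; 0.0907 0.8430]  S=[1.0198]  K=[0.4801; -0.0020]  nu=[3.8236]  x^+=[1.9649, 0.5646]  P^+=[0.2645 0.0917; 0.0917 0.8430]

innov = [3.8236]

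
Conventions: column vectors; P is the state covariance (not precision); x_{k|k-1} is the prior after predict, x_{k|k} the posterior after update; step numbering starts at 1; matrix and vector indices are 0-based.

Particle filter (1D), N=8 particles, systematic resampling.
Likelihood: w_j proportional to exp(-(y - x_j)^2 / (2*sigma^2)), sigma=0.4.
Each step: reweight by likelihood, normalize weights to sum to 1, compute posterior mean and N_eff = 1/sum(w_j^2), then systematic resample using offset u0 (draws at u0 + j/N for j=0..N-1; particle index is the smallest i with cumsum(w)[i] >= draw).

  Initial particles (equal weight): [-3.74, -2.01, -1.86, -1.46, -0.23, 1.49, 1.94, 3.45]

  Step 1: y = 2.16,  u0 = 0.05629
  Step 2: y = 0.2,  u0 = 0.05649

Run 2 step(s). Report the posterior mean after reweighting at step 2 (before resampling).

post_mean = 1.5083

step 1: w=[0.0000, 0.0000, 0.0000, 0.0000, 0.0000, 0.2213, 0.7737, 0.0050]  mean=1.8479  Neff=1.5441  idx=[5, 5, 6, 6, 6, 6, 6, 6]
step 2: w=[0.4797, 0.4797, 0.0068, 0.0068, 0.0068, 0.0068, 0.0068, 0.0068]  mean=1.5083  Neff=2.1716  idx=[0, 0, 0, 0, 1, 1, 1, 1]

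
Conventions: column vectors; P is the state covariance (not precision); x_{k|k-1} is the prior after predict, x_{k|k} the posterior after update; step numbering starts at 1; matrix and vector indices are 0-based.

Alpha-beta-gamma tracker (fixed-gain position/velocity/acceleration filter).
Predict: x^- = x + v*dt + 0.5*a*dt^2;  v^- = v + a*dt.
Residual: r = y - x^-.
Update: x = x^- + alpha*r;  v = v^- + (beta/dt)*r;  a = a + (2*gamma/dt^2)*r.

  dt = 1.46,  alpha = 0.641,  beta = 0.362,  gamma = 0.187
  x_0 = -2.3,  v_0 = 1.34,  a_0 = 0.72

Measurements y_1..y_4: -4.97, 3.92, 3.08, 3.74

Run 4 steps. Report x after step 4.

x_post = 5.3104

step 1: x_pred=0.4238  r=-5.3938  x^+=-3.0336  v^+=1.0538  a^+=-0.2264
step 2: x_pred=-1.7363  r=5.6563  x^+=1.8894  v^+=2.1258  a^+=0.7661
step 3: x_pred=5.8095  r=-2.7295  x^+=4.0599  v^+=2.5675  a^+=0.2872
step 4: x_pred=8.1145  r=-4.3745  x^+=5.3104  v^+=1.9021  a^+=-0.4804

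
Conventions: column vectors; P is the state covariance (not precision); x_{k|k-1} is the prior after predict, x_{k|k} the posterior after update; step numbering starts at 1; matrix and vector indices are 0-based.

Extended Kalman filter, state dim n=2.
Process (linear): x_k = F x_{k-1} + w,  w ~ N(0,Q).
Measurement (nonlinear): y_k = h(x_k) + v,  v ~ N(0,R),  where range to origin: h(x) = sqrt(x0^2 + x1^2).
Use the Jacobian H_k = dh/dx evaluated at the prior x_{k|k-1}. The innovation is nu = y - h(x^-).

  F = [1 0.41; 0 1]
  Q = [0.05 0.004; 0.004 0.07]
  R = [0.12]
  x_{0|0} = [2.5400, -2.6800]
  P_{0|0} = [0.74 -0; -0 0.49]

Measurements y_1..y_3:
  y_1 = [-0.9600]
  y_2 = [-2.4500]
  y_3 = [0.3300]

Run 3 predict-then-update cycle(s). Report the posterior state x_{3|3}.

x_post = [1.0450, -0.4278]

step 1: x^-=[1.4412, -2.6800]  P^-=[0.8724 0.2049; 0.2049 0.5600]  H_jac=[0.4736 -0.8807]  S=[0.5791]  K=[0.4018; -0.6841]  nu=[-4.0029]  x^+=[-0.1673, 0.0583]  P^+=[0.7789 0.3641; 0.3641 0.2890]
step 2: x^-=[-0.1434, 0.0583]  P^-=[1.1760 0.4866; 0.4866 0.3590]  H_jac=[-0.9264 0.3765]  S=[0.8408]  K=[-1.0779; -0.3754]  nu=[-2.6048]  x^+=[2.6643, 1.0361]  P^+=[0.1991 0.1464; 0.1464 0.2405]
step 3: x^-=[3.0891, 1.0361]  P^-=[0.4095 0.2490; 0.2490 0.3105]  H_jac=[0.9481 0.3180]  S=[0.6696]  K=[0.6981; 0.4999]  nu=[-2.9282]  x^+=[1.0450, -0.4278]  P^+=[0.0832 0.0153; 0.0153 0.1431]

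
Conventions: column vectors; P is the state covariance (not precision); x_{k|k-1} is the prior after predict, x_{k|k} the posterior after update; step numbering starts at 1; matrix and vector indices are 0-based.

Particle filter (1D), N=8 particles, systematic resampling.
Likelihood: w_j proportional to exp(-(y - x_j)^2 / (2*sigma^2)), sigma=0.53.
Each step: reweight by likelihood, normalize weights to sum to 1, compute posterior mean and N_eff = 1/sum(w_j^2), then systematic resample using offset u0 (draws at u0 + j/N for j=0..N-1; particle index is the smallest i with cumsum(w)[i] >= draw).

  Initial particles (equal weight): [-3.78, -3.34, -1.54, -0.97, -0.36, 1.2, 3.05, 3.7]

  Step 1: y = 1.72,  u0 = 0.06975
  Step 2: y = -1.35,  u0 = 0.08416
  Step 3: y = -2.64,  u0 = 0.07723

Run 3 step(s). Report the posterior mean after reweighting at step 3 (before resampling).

post_mean = 1.2000

step 1: w=[0.0000, 0.0000, 0.0000, 0.0000, 0.0007, 0.9331, 0.0648, 0.0014]  mean=1.3223  Neff=1.1430  idx=[5, 5, 5, 5, 5, 5, 5, 6]
step 2: w=[0.1429, 0.1429, 0.1429, 0.1429, 0.1429, 0.1429, 0.1429, 0.0000]  mean=1.2000  Neff=7.0000  idx=[0, 1, 2, 3, 4, 4, 5, 6]
step 3: w=[0.1250, 0.1250, 0.1250, 0.1250, 0.1250, 0.1250, 0.1250, 0.1250]  mean=1.2000  Neff=8.0000  idx=[0, 1, 2, 3, 4, 5, 6, 7]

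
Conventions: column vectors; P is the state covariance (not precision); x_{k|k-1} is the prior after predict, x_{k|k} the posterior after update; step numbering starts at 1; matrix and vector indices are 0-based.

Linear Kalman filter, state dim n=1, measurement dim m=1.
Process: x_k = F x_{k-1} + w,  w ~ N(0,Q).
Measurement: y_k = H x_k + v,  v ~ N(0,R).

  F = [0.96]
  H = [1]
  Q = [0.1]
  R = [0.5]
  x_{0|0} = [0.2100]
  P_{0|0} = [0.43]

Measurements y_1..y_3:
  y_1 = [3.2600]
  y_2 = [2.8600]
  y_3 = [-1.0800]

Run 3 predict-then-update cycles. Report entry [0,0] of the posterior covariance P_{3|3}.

step 1: x^-=[0.2016]  P^-=[0.4963]  S=[0.9963]  K=[0.4981]  nu=[3.0584]  x^+=[1.7251]  P^+=[0.2491]
step 2: x^-=[1.6561]  P^-=[0.3295]  S=[0.8295]  K=[0.3973]  nu=[1.2039]  x^+=[2.1344]  P^+=[0.1986]
step 3: x^-=[2.0490]  P^-=[0.2831]  S=[0.7831]  K=[0.3615]  nu=[-3.1290]  x^+=[0.9179]  P^+=[0.1807]

P_post[0,0] = 0.1807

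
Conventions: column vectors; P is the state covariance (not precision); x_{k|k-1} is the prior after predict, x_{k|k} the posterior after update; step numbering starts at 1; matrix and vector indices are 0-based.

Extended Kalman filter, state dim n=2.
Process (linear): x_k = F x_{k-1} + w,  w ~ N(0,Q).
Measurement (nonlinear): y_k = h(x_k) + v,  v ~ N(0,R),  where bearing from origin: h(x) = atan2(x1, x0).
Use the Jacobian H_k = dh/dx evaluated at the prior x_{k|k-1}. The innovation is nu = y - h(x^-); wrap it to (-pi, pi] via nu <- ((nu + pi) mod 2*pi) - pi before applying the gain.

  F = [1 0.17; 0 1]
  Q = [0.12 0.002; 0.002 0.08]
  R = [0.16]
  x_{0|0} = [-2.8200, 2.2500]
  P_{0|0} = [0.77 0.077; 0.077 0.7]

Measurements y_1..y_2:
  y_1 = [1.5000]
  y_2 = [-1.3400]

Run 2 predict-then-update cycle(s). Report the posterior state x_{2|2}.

x_post = [-4.3003, 1.7268]

step 1: x^-=[-2.4375, 2.2500]  P^-=[0.9364 0.1980; 0.1980 0.7800]  H_jac=[-0.2045 -0.2215]  S=[0.2554]  K=[-0.9216; -0.8352]  nu=[-0.8962]  x^+=[-1.6116, 2.9984]  P^+=[0.7195 0.0015; 0.0015 0.6019]
step 2: x^-=[-1.1019, 2.9984]  P^-=[0.8574 0.1058; 0.1058 0.6819]  H_jac=[-0.2938 -0.1080]  S=[0.2487]  K=[-1.0590; -0.4211]  nu=[3.0202]  x^+=[-4.3003, 1.7268]  P^+=[0.5785 -0.0051; -0.0051 0.6378]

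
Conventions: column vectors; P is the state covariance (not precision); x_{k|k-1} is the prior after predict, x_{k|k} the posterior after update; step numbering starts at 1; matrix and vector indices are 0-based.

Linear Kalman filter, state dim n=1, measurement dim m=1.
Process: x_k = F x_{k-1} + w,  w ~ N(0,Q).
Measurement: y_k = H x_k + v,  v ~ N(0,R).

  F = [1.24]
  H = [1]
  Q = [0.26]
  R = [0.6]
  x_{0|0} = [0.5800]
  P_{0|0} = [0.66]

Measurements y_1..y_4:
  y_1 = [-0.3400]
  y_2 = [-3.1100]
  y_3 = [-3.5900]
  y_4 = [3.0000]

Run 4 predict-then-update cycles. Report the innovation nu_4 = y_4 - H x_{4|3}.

step 1: x^-=[0.7192]  P^-=[1.2748]  S=[1.8748]  K=[0.6800]  nu=[-1.0592]  x^+=[-0.0010]  P^+=[0.4080]
step 2: x^-=[-0.0013]  P^-=[0.8873]  S=[1.4873]  K=[0.5966]  nu=[-3.1087]  x^+=[-1.8559]  P^+=[0.3580]
step 3: x^-=[-2.3013]  P^-=[0.8104]  S=[1.4104]  K=[0.5746]  nu=[-1.2887]  x^+=[-3.0418]  P^+=[0.3448]
step 4: x^-=[-3.7718]  P^-=[0.7901]  S=[1.3901]  K=[0.5684]  nu=[6.7718]  x^+=[0.0771]  P^+=[0.3410]

innov = [6.7718]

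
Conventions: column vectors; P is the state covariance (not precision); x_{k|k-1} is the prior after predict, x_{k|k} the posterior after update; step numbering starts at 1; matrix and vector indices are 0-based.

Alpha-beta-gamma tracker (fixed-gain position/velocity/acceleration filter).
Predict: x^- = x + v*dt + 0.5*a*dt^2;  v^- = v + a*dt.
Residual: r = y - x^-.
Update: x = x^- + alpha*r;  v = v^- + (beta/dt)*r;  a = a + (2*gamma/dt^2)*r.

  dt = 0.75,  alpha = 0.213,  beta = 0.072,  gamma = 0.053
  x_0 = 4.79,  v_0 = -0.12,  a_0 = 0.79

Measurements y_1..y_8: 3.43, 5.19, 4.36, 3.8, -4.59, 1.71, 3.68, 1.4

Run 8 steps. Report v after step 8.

v_post = -4.8595

step 1: x_pred=4.9222  r=-1.4922  x^+=4.6044  v^+=0.3293  a^+=0.5088
step 2: x_pred=4.9944  r=0.1956  x^+=5.0361  v^+=0.7296  a^+=0.5457
step 3: x_pred=5.7367  r=-1.3767  x^+=5.4435  v^+=1.0067  a^+=0.2862
step 4: x_pred=6.2790  r=-2.4790  x^+=5.7510  v^+=0.9834  a^+=-0.1809
step 5: x_pred=6.4377  r=-11.0277  x^+=4.0888  v^+=-0.2110  a^+=-2.2590
step 6: x_pred=3.2952  r=-1.5852  x^+=2.9576  v^+=-2.0574  a^+=-2.5578
step 7: x_pred=0.6951  r=2.9849  x^+=1.3309  v^+=-3.6892  a^+=-1.9953
step 8: x_pred=-1.9972  r=3.3972  x^+=-1.2736  v^+=-4.8595  a^+=-1.3551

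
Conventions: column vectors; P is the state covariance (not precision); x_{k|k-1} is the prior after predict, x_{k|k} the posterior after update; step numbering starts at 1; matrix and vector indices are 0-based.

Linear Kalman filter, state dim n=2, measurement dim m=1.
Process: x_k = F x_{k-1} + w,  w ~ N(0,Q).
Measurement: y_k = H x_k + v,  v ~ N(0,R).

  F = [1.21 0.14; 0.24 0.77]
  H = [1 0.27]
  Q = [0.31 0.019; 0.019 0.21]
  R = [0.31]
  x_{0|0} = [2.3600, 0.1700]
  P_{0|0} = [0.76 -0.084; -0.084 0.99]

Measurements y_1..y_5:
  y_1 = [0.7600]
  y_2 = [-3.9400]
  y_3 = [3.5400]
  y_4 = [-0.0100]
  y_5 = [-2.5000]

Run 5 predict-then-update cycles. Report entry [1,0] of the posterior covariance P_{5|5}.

P_post[1,0] = -0.0523

step 1: x^-=[2.8794, 0.6973]  P^-=[1.4137 0.2653; 0.2653 0.8097]  S=[1.9260]  K=[0.7712; 0.2513]  nu=[-2.3077]  x^+=[1.0997, 0.1174]  P^+=[0.2682 -0.1079; -0.1079 0.6881]
step 2: x^-=[1.3471, 0.3544]  P^-=[0.6796 0.0669; 0.0669 0.5935]  S=[1.0690]  K=[0.6526; 0.2125]  nu=[-5.3828]  x^+=[-2.1659, -0.7895]  P^+=[0.2243 -0.0813; -0.0813 0.5453]
step 3: x^-=[-2.7313, -1.1278]  P^-=[0.6215 0.0644; 0.0644 0.5161]  S=[1.0039]  K=[0.6364; 0.2030]  nu=[6.5757]  x^+=[1.4536, 0.2068]  P^+=[0.2149 -0.0653; -0.0653 0.4748]
step 4: x^-=[1.7878, 0.5081]  P^-=[0.6118 0.0696; 0.0696 0.4798]  S=[0.9944]  K=[0.6342; 0.2002]  nu=[-1.9350]  x^+=[0.5606, 0.1207]  P^+=[0.2119 -0.0567; -0.0567 0.4399]
step 5: x^-=[0.6953, 0.2275]  P^-=[0.6097 0.0732; 0.0732 0.4621]  S=[0.9929]  K=[0.6339; 0.1994]  nu=[-3.2567]  x^+=[-1.3693, -0.4219]  P^+=[0.2106 -0.0523; -0.0523 0.4226]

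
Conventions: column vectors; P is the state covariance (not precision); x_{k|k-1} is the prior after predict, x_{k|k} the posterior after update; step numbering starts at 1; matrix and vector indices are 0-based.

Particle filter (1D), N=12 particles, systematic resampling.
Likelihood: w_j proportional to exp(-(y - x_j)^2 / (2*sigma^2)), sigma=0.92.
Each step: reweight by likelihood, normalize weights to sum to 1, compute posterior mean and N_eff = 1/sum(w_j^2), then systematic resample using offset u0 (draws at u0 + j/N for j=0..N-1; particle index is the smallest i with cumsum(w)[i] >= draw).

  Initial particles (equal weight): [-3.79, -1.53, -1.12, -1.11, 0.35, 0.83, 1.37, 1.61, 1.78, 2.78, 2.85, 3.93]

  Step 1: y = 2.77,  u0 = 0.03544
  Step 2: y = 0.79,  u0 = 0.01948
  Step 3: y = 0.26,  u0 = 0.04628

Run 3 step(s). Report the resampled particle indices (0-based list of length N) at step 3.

resampled_idx = [0, 0, 1, 1, 2, 2, 3, 4, 5, 7, 8, 10]

step 1: w=[0.0000, 0.0000, 0.0000, 0.0000, 0.0080, 0.0277, 0.0803, 0.1154, 0.1432, 0.2555, 0.2545, 0.1154]  mean=2.4654  Neff=5.4213  idx=[5, 7, 7, 8, 8, 9, 9, 9, 10, 10, 10, 11]
step 2: w=[0.2497, 0.1680, 0.1680, 0.1401, 0.1401, 0.0241, 0.0241, 0.0241, 0.0204, 0.0204, 0.0204, 0.0007]  mean=1.6249  Neff=6.2100  idx=[0, 0, 0, 1, 1, 2, 2, 3, 3, 4, 4, 7]
step 3: w=[0.1690, 0.1690, 0.1690, 0.0698, 0.0698, 0.0698, 0.0698, 0.0523, 0.0523, 0.0523, 0.0523, 0.0048]  mean=1.2558  Neff=8.6134  idx=[0, 0, 1, 1, 2, 2, 3, 4, 5, 7, 8, 10]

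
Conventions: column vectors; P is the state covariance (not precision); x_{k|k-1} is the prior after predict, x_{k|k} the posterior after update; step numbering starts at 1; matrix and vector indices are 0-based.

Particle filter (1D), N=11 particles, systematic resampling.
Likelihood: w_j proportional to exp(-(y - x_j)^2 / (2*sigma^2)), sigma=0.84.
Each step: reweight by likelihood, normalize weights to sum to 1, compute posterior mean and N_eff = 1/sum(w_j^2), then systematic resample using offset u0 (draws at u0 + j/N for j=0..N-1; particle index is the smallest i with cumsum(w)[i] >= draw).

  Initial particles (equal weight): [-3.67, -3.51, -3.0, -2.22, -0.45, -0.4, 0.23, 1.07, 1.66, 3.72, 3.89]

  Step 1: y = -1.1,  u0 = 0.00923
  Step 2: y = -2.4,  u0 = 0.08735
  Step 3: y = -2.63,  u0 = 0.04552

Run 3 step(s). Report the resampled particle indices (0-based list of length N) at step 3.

resampled_idx = [0, 1, 2, 3, 3, 4, 5, 6, 7, 7, 8]

step 1: w=[0.0041, 0.0071, 0.0339, 0.1797, 0.3240, 0.3089, 0.1248, 0.0155, 0.0020, 0.0000, 0.0000]  mean=-0.7612  Neff=4.0041  idx=[1, 3, 3, 4, 4, 4, 5, 5, 5, 5, 6]
step 2: w=[0.1482, 0.3469, 0.3469, 0.0240, 0.0240, 0.0240, 0.0209, 0.0209, 0.0209, 0.0209, 0.0026]  mean=-2.1256  Neff=3.7580  idx=[0, 1, 1, 1, 1, 2, 2, 2, 2, 5, 9]
step 3: w=[0.0746, 0.1146, 0.1146, 0.1146, 0.1146, 0.1146, 0.1146, 0.1146, 0.1146, 0.0045, 0.0038]  mean=-2.3014  Neff=9.0300  idx=[0, 1, 2, 3, 3, 4, 5, 6, 7, 7, 8]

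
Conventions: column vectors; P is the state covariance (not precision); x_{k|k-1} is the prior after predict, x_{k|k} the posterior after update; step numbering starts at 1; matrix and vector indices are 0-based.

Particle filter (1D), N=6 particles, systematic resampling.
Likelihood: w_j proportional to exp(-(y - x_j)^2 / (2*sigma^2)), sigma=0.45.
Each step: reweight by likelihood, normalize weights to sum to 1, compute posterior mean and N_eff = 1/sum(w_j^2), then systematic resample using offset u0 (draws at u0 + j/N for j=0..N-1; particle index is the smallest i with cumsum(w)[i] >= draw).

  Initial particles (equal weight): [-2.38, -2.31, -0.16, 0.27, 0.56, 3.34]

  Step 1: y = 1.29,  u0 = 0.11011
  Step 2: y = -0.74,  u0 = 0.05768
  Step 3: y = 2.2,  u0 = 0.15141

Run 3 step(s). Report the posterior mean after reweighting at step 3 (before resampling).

step 1: w=[0.0000, 0.0000, 0.0159, 0.2186, 0.7654, 0.0001]  mean=0.4854  Neff=1.5775  idx=[3, 4, 4, 4, 4, 4]
step 2: w=[0.5112, 0.0978, 0.0978, 0.0978, 0.0978, 0.0978]  mean=0.4118  Neff=3.2355  idx=[0, 0, 0, 1, 3, 4]
step 3: w=[0.0240, 0.0240, 0.0240, 0.3093, 0.3093, 0.3093]  mean=0.5391  Neff=3.4628  idx=[3, 3, 4, 4, 5, 5]

post_mean = 0.5391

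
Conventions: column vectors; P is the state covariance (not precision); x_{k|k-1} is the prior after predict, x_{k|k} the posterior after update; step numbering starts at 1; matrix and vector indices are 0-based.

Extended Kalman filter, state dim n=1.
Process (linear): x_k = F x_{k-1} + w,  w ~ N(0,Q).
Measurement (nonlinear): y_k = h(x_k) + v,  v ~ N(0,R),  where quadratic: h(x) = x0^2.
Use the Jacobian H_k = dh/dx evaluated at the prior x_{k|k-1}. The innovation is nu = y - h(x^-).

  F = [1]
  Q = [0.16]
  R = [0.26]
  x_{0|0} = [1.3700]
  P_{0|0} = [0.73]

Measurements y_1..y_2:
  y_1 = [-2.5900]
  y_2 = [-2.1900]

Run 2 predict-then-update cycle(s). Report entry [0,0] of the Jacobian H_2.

step 1: x^-=[1.3700]  P^-=[0.8900]  H_jac=[2.7400]  S=[6.9418]  K=[0.3513]  nu=[-4.4669]  x^+=[-0.1992]  P^+=[0.0333]
step 2: x^-=[-0.1992]  P^-=[0.1933]  H_jac=[-0.3984]  S=[0.2907]  K=[-0.2650]  nu=[-2.2297]  x^+=[0.3916]  P^+=[0.1729]

H_jac[0,0] = -0.3984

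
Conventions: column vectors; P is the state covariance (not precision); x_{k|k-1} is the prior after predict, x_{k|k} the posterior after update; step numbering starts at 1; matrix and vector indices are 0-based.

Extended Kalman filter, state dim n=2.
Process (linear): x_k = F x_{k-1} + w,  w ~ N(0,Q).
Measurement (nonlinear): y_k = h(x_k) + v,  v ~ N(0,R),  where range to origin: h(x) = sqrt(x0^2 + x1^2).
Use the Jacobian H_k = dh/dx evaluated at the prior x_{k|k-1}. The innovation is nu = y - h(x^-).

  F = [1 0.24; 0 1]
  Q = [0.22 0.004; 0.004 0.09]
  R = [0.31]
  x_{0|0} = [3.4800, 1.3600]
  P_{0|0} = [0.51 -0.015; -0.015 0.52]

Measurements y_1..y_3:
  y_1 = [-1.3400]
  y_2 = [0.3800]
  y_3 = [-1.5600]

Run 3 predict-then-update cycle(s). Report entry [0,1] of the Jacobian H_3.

H_jac[0,1] = -0.7420

step 1: x^-=[3.8064, 1.3600]  P^-=[0.7528 0.1138; 0.1138 0.6100]  H_jac=[0.9417 0.3365]  S=[1.1187]  K=[0.6679; 0.2793]  nu=[-5.3821]  x^+=[0.2119, -0.1430]  P^+=[0.2537 -0.0948; -0.0948 0.5228]
step 2: x^-=[0.1775, -0.1430]  P^-=[0.4583 0.0346; 0.0346 0.6128]  H_jac=[0.7788 -0.6272]  S=[0.7953]  K=[0.4216; -0.4494]  nu=[0.1520]  x^+=[0.2416, -0.2113]  P^+=[0.3170 0.1853; 0.1853 0.4522]
step 3: x^-=[0.1909, -0.2113]  P^-=[0.6520 0.2978; 0.2978 0.5422]  H_jac=[0.6704 -0.7420]  S=[0.6053]  K=[0.3571; -0.3348]  nu=[-1.8448]  x^+=[-0.4679, 0.4063]  P^+=[0.5748 0.3702; 0.3702 0.4743]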